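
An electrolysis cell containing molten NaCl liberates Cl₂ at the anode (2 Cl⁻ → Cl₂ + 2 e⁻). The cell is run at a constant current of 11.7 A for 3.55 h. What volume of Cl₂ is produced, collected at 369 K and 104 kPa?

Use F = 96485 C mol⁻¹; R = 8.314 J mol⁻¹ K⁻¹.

Q = I·t = 11.70 A × 12780 s = 149500 C.
n(e⁻) = Q/F = 149500 / 96485 = 1.550 mol.
2 electrons are transferred per Cl₂ molecule, so n(Cl₂) = 1.550 / 2 = 0.7749 mol.
V = nRT/P = (0.7749 × 8.314 × 369) / (104 × 10³ Pa) = 0.0229 m³ = 22.9 L.

22.9 L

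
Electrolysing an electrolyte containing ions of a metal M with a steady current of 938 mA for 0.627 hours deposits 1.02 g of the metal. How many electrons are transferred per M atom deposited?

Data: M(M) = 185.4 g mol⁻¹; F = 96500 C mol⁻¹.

4

Q = I·t = 0.9380 A × 2257.2 s = 2117 C, so n(e⁻) = 2117/96500 = 0.02194 mol.
n(M) deposited = 1.02 / 185.4 = 0.005502 mol.
Electrons per atom = n(e⁻)/n(M) = 0.02194 / 0.005502 = 3.99 ≈ 4, so the ion is M⁴⁺.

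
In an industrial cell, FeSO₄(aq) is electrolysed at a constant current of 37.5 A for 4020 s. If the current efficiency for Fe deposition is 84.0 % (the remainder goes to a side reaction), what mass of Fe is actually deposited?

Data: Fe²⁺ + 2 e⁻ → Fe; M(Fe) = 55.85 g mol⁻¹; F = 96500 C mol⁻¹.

Q = I·t = 37.50 × 4020.0 = 150800 C.
n(e⁻) = 150800/96500 = 1.562 mol; theoretically n(Fe) = 1.562/2 = 0.7811 mol, m_theo = 43.62 g.
At 84.0 % efficiency, m_actual = 0.840 × 43.62 = 36.6 g.

36.6 g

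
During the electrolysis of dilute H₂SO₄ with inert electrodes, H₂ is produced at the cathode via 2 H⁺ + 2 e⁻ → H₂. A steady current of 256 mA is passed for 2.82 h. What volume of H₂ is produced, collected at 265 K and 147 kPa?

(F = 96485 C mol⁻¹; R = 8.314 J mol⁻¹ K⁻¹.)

0.202 L

Q = I·t = 0.2560 A × 10152 s = 2599 C.
n(e⁻) = Q/F = 2599 / 96485 = 0.02694 mol.
2 electrons are transferred per H₂ molecule, so n(H₂) = 0.02694 / 2 = 0.01347 mol.
V = nRT/P = (0.01347 × 8.314 × 265) / (147 × 10³ Pa) = 2.02 × 10⁻⁴ m³ = 0.202 L.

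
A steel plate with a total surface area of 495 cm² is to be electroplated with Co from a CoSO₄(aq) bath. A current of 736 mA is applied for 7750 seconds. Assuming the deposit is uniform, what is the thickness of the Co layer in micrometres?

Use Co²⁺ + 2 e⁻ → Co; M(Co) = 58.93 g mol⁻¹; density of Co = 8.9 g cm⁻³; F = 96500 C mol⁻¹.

3.95 μm

Q = I·t = 0.7360 × 7750.0 = 5704 C; n(e⁻) = 0.05911 mol.
n(Co) = n(e⁻)/2 = 0.02955 mol, so m = 0.02955 × 58.93 = 1.742 g.
Volume = m/ρ = 1.742 / 8.9 = 0.1957 cm³.
Thickness = V/A = 0.1957 / 495 = 3.95 × 10⁻⁴ cm = 3.95 μm.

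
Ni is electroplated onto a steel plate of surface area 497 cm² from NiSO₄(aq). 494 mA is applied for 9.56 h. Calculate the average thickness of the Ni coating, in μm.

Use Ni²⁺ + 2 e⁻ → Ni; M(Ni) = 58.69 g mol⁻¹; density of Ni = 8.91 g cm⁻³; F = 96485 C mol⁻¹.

Q = I·t = 0.4940 × 34416 = 17000 C; n(e⁻) = 0.1762 mol.
n(Ni) = n(e⁻)/2 = 0.08810 mol, so m = 0.08810 × 58.69 = 5.171 g.
Volume = m/ρ = 5.171 / 8.91 = 0.5803 cm³.
Thickness = V/A = 0.5803 / 497 = 0.00117 cm = 11.7 μm.

11.7 μm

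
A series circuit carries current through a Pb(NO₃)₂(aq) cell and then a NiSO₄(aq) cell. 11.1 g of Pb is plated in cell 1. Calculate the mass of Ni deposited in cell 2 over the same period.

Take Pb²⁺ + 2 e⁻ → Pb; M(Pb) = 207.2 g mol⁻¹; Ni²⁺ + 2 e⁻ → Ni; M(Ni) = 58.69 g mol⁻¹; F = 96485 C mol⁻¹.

n(Pb) = 11.1 / 207.2 = 0.05357 mol.
Since Pb²⁺ + 2 e⁻ → Pb, n(e⁻) passed = 2 × 0.05357 = 0.1071 mol.
Cells in series carry the same charge, so the same 0.1071 mol of electrons passes through cell 2.
Ni²⁺ + 2 e⁻ → Ni, so n(Ni) = 0.1071 / 2 = 0.05357 mol.
m(Ni) = 0.05357 × 58.69 = 3.14 g.

3.14 g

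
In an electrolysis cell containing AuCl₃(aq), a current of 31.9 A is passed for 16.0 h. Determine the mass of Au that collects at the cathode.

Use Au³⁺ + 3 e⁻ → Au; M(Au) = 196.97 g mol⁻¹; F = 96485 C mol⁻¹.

1250 g

Q = I·t = 31.90 A × 57600 s = 1837000 C.
n(e⁻) = Q/F = 1837000 / 96485 = 19.04 mol.
Au³⁺ + 3 e⁻ → Au, so n(Au) = n(e⁻)/3 = 6.348 mol.
m = n·M = 6.348 × 196.97 = 1250 g.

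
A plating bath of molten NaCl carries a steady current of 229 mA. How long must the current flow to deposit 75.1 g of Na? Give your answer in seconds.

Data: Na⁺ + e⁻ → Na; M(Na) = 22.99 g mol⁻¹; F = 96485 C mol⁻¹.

1.38 × 10⁶ s

n(Na) = m/M = 75.1 / 22.99 = 3.267 mol.
Each Na atom requires 1 electron, so n(e⁻) = 1 × 3.267 = 3.267 mol.
Q = n(e⁻)·F = 3.267 × 96485 = 315200 C.
t = Q/I = 315200 / 0.2290 A = 1376000 s.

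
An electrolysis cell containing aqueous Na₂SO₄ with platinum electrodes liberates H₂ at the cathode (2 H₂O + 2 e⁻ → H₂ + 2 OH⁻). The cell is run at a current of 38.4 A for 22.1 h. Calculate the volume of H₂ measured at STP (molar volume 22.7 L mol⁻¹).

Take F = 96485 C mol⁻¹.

359 L

Q = I·t = 38.40 A × 79560 s = 3055000 C.
n(e⁻) = Q/F = 3055000 / 96485 = 31.66 mol.
2 electrons are transferred per H₂ molecule, so n(H₂) = 31.66 / 2 = 15.83 mol.
V = n × V_m = 15.83 × 22.7 = 359 L.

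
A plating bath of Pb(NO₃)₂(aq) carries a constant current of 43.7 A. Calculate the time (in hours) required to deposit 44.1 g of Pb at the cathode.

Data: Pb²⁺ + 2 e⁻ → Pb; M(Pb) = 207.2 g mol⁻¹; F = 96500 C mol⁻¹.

0.261 h

n(Pb) = m/M = 44.1 / 207.2 = 0.2128 mol.
Each Pb atom requires 2 electrons, so n(e⁻) = 2 × 0.2128 = 0.4257 mol.
Q = n(e⁻)·F = 0.4257 × 96500 = 41080 C.
t = Q/I = 41080 / 43.70 A = 940.0 s = 0.261 h.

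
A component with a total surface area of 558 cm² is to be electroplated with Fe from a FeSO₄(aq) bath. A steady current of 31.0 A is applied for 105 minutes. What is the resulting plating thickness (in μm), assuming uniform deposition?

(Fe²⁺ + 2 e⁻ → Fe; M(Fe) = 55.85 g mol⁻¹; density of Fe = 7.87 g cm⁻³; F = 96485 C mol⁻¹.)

129 μm

Q = I·t = 31.00 × 6300.0 = 195300 C; n(e⁻) = 2.024 mol.
n(Fe) = n(e⁻)/2 = 1.012 mol, so m = 1.012 × 55.85 = 56.52 g.
Volume = m/ρ = 56.52 / 7.87 = 7.182 cm³.
Thickness = V/A = 7.182 / 558 = 0.0129 cm = 129 μm.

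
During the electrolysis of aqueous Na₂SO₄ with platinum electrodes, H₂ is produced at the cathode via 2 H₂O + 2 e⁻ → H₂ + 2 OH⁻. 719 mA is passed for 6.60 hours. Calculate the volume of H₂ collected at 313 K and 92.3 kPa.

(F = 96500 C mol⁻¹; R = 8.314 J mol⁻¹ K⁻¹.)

Q = I·t = 0.7190 A × 23760 s = 17080 C.
n(e⁻) = Q/F = 17080 / 96500 = 0.1770 mol.
2 electrons are transferred per H₂ molecule, so n(H₂) = 0.1770 / 2 = 0.08852 mol.
V = nRT/P = (0.08852 × 8.314 × 313) / (92.3 × 10³ Pa) = 0.00250 m³ = 2.50 L.

2.50 L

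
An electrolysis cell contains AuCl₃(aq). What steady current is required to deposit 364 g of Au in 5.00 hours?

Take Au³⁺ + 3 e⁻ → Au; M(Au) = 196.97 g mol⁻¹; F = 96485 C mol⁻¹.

29.7 A

n(Au) = 364 / 196.97 = 1.848 mol.
n(e⁻) = 3 × 1.848 = 5.544 mol.
Q = n(e⁻)·F = 5.544 × 96485 = 534900 C.
I = Q/t = 534900 / 18000 s = 29.7 A.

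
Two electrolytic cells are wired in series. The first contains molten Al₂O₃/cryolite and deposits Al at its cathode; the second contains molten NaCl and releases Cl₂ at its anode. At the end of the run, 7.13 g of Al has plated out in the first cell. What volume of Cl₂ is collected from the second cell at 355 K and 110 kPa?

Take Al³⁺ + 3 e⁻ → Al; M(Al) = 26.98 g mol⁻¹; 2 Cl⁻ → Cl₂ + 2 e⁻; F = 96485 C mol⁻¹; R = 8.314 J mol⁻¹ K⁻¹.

10.6 L

n(Al) = 7.13 / 26.98 = 0.2643 mol, so n(e⁻) = 3 × 0.2643 = 0.7928 mol.
The cells are in series, so the same 0.7928 mol of electrons passes through the second cell.
2 Cl⁻ → Cl₂ + 2 e⁻ — 2 mol e⁻ per mol Cl₂, so n(Cl₂) = 0.7928/2 = 0.3964 mol.
V = nRT/P = (0.3964 × 8.314 × 355) / (110 × 10³) = 0.0106 m³ = 10.6 L.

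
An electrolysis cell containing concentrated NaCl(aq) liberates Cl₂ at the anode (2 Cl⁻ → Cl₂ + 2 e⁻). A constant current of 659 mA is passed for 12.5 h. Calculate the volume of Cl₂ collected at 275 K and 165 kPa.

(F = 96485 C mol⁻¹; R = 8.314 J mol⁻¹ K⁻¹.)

2.13 L

Q = I·t = 0.6590 A × 45000 s = 29660 C.
n(e⁻) = Q/F = 29660 / 96485 = 0.3074 mol.
2 electrons are transferred per Cl₂ molecule, so n(Cl₂) = 0.3074 / 2 = 0.1537 mol.
V = nRT/P = (0.1537 × 8.314 × 275) / (165 × 10³ Pa) = 0.00213 m³ = 2.13 L.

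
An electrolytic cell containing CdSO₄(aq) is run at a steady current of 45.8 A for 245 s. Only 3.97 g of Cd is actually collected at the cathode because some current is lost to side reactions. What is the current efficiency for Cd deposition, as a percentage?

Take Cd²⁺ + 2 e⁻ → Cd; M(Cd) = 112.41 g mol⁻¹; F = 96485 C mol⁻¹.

60.7 %

Q = I·t = 45.80 × 245.00 = 11220 C; n(e⁻) = 11220/96485 = 0.1163 mol.
Theoretical n(Cd) = n(e⁻)/2 = 0.05815 mol, i.e. m_theo = 0.05815 × 112.41 = 6.537 g.
Efficiency = m_actual / m_theo = 3.97 / 6.537 = 60.7 %.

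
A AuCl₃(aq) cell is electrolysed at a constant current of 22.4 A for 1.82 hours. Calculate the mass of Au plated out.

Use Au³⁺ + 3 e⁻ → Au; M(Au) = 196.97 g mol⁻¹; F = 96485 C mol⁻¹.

Q = I·t = 22.40 A × 6552.0 s = 146800 C.
n(e⁻) = Q/F = 146800 / 96485 = 1.521 mol.
Au³⁺ + 3 e⁻ → Au, so n(Au) = n(e⁻)/3 = 0.5070 mol.
m = n·M = 0.5070 × 196.97 = 99.9 g.

99.9 g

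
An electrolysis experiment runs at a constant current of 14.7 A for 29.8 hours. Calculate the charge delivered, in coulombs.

Q = I·t = 14.70 A × 107280 s = 1.58 × 10⁶ C.

1.58 × 10⁶ C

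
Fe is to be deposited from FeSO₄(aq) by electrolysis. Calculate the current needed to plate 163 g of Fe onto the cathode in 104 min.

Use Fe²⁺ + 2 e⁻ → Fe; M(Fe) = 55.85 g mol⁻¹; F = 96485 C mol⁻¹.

n(Fe) = 163 / 55.85 = 2.919 mol.
n(e⁻) = 2 × 2.919 = 5.837 mol.
Q = n(e⁻)·F = 5.837 × 96485 = 563200 C.
I = Q/t = 563200 / 6240.0 s = 90.3 A.

90.3 A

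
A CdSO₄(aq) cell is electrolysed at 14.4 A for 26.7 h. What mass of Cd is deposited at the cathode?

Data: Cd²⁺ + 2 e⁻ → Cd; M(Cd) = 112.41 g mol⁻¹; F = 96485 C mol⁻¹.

806 g

Q = I·t = 14.40 A × 96120 s = 1384000 C.
n(e⁻) = Q/F = 1384000 / 96485 = 14.35 mol.
Cd²⁺ + 2 e⁻ → Cd, so n(Cd) = n(e⁻)/2 = 7.173 mol.
m = n·M = 7.173 × 112.41 = 806 g.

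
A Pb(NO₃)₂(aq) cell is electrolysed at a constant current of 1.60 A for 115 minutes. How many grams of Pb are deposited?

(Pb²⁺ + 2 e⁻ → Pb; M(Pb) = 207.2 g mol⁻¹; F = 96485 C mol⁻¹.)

11.9 g

Q = I·t = 1.600 A × 6900.0 s = 11040 C.
n(e⁻) = Q/F = 11040 / 96485 = 0.1144 mol.
Pb²⁺ + 2 e⁻ → Pb, so n(Pb) = n(e⁻)/2 = 0.05721 mol.
m = n·M = 0.05721 × 207.2 = 11.9 g.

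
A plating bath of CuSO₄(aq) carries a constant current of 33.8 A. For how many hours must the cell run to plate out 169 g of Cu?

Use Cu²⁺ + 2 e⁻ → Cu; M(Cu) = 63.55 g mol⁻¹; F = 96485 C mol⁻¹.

n(Cu) = m/M = 169 / 63.55 = 2.659 mol.
Each Cu atom requires 2 electrons, so n(e⁻) = 2 × 2.659 = 5.319 mol.
Q = n(e⁻)·F = 5.319 × 96485 = 513200 C.
t = Q/I = 513200 / 33.80 A = 15180 s = 4.22 h.

4.22 h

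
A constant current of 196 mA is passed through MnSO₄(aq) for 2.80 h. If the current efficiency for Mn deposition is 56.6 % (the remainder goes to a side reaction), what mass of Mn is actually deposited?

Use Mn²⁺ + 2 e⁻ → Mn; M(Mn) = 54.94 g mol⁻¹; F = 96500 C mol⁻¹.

Q = I·t = 0.1960 × 10080 = 1976 C.
n(e⁻) = 1976/96500 = 0.02047 mol; theoretically n(Mn) = 0.02047/2 = 0.01024 mol, m_theo = 0.5624 g.
At 56.6 % efficiency, m_actual = 0.566 × 0.5624 = 0.318 g.

0.318 g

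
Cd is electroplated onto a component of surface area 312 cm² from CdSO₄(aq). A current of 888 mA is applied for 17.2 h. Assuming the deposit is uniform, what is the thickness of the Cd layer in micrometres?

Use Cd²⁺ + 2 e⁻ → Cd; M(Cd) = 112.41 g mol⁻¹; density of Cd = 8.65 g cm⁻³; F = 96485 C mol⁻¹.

Q = I·t = 0.8880 × 61920 = 54980 C; n(e⁻) = 0.5699 mol.
n(Cd) = n(e⁻)/2 = 0.2849 mol, so m = 0.2849 × 112.41 = 32.03 g.
Volume = m/ρ = 32.03 / 8.65 = 3.703 cm³.
Thickness = V/A = 3.703 / 312 = 0.0119 cm = 119 μm.

119 μm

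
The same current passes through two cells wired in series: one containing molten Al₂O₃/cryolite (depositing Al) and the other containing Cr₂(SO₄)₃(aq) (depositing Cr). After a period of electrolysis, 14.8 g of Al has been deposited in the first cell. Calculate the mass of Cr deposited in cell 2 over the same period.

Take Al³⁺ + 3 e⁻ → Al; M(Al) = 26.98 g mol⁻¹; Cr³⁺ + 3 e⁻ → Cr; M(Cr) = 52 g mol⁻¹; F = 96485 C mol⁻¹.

28.5 g

n(Al) = 14.8 / 26.98 = 0.5486 mol.
Since Al³⁺ + 3 e⁻ → Al, n(e⁻) passed = 3 × 0.5486 = 1.646 mol.
Cells in series carry the same charge, so the same 1.646 mol of electrons passes through cell 2.
Cr³⁺ + 3 e⁻ → Cr, so n(Cr) = 1.646 / 3 = 0.5486 mol.
m(Cr) = 0.5486 × 52 = 28.5 g.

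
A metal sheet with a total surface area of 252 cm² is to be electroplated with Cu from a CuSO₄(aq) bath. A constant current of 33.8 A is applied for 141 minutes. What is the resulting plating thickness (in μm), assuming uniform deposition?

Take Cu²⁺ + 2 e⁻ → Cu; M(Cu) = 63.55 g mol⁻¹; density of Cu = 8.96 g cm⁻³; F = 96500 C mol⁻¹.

417 μm

Q = I·t = 33.80 × 8460.0 = 285900 C; n(e⁻) = 2.963 mol.
n(Cu) = n(e⁻)/2 = 1.482 mol, so m = 1.482 × 63.55 = 94.16 g.
Volume = m/ρ = 94.16 / 8.96 = 10.51 cm³.
Thickness = V/A = 10.51 / 252 = 0.0417 cm = 417 μm.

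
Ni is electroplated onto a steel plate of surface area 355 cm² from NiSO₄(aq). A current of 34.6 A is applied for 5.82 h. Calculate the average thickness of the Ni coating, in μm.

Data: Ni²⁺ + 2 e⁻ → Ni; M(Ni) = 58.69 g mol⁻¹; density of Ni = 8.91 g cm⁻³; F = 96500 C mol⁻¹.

Q = I·t = 34.60 × 20952 = 724900 C; n(e⁻) = 7.512 mol.
n(Ni) = n(e⁻)/2 = 3.756 mol, so m = 3.756 × 58.69 = 220.4 g.
Volume = m/ρ = 220.4 / 8.91 = 24.74 cm³.
Thickness = V/A = 24.74 / 355 = 0.0697 cm = 697 μm.

697 μm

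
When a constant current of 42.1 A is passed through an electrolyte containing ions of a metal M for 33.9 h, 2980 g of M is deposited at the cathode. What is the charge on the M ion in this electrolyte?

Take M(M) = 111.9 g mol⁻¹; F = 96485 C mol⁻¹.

Q = I·t = 42.10 A × 122040 s = 5138000 C, so n(e⁻) = 5138000/96485 = 53.25 mol.
n(M) deposited = 2980 / 111.9 = 26.63 mol.
Electrons per atom = n(e⁻)/n(M) = 53.25 / 26.63 = 2.00 ≈ 2, so the ion is M²⁺.

+2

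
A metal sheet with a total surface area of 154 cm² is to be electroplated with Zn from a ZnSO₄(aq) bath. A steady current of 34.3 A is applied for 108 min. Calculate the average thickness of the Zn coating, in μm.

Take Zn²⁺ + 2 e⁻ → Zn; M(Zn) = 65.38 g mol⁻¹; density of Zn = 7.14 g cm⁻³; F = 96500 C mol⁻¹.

685 μm

Q = I·t = 34.30 × 6480.0 = 222300 C; n(e⁻) = 2.303 mol.
n(Zn) = n(e⁻)/2 = 1.152 mol, so m = 1.152 × 65.38 = 75.29 g.
Volume = m/ρ = 75.29 / 7.14 = 10.55 cm³.
Thickness = V/A = 10.55 / 154 = 0.0685 cm = 685 μm.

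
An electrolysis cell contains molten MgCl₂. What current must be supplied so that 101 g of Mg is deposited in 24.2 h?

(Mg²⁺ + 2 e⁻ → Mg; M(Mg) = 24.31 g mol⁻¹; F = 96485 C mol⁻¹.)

9.20 A

n(Mg) = 101 / 24.31 = 4.155 mol.
n(e⁻) = 2 × 4.155 = 8.309 mol.
Q = n(e⁻)·F = 8.309 × 96485 = 801700 C.
I = Q/t = 801700 / 87120 s = 9.20 A.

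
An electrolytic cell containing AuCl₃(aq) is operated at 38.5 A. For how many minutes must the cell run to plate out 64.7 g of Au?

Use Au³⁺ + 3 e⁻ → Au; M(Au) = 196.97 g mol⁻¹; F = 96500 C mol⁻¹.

n(Au) = m/M = 64.7 / 196.97 = 0.3285 mol.
Each Au atom requires 3 electrons, so n(e⁻) = 3 × 0.3285 = 0.9854 mol.
Q = n(e⁻)·F = 0.9854 × 96500 = 95090 C.
t = Q/I = 95090 / 38.50 A = 2470 s = 41.2 min.

41.2 min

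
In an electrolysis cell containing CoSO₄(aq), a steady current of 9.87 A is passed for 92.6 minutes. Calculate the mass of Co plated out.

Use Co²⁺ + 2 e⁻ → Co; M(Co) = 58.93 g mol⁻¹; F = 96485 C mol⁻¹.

16.7 g

Q = I·t = 9.870 A × 5556.0 s = 54840 C.
n(e⁻) = Q/F = 54840 / 96485 = 0.5684 mol.
Co²⁺ + 2 e⁻ → Co, so n(Co) = n(e⁻)/2 = 0.2842 mol.
m = n·M = 0.2842 × 58.93 = 16.7 g.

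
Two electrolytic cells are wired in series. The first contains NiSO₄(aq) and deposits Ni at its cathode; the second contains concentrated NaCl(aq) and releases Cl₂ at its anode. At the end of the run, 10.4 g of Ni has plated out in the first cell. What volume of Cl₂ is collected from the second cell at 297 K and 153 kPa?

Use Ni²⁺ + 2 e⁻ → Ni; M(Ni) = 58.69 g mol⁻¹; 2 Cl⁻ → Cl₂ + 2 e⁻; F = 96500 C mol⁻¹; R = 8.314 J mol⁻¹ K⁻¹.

2.86 L

n(Ni) = 10.4 / 58.69 = 0.1772 mol, so n(e⁻) = 2 × 0.1772 = 0.3544 mol.
The cells are in series, so the same 0.3544 mol of electrons passes through the second cell.
2 Cl⁻ → Cl₂ + 2 e⁻ — 2 mol e⁻ per mol Cl₂, so n(Cl₂) = 0.3544/2 = 0.1772 mol.
V = nRT/P = (0.1772 × 8.314 × 297) / (153 × 10³) = 0.00286 m³ = 2.86 L.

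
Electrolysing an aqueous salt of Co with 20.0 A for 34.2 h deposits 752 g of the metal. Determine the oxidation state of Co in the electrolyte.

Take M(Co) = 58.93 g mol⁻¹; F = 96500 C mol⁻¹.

+2

Q = I·t = 20.00 A × 123120 s = 2462000 C, so n(e⁻) = 2462000/96500 = 25.52 mol.
n(Co) deposited = 752 / 58.93 = 12.76 mol.
Electrons per atom = n(e⁻)/n(Co) = 25.52 / 12.76 = 2.00 ≈ 2, so the ion is Co²⁺.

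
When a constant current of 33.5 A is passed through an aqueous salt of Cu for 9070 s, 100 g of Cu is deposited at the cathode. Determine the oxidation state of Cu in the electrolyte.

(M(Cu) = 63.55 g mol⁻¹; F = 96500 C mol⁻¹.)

Q = I·t = 33.50 A × 9070.0 s = 303800 C, so n(e⁻) = 303800/96500 = 3.149 mol.
n(Cu) deposited = 100 / 63.55 = 1.574 mol.
Electrons per atom = n(e⁻)/n(Cu) = 3.149 / 1.574 = 2.00 ≈ 2, so the ion is Cu²⁺.

+2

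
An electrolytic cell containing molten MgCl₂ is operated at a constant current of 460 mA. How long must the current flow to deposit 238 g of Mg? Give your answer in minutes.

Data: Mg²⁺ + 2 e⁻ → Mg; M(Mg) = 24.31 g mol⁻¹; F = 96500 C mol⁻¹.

n(Mg) = m/M = 238 / 24.31 = 9.790 mol.
Each Mg atom requires 2 electrons, so n(e⁻) = 2 × 9.790 = 19.58 mol.
Q = n(e⁻)·F = 19.58 × 96500 = 1890000 C.
t = Q/I = 1890000 / 0.4600 A = 4108000 s = 68500 min.

68500 min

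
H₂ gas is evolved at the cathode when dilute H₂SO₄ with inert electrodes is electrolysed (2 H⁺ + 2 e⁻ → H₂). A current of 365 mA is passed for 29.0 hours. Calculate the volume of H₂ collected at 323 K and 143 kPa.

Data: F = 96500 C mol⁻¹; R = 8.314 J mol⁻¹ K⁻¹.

3.71 L

Q = I·t = 0.3650 A × 104400 s = 38110 C.
n(e⁻) = Q/F = 38110 / 96500 = 0.3949 mol.
2 electrons are transferred per H₂ molecule, so n(H₂) = 0.3949 / 2 = 0.1974 mol.
V = nRT/P = (0.1974 × 8.314 × 323) / (143 × 10³ Pa) = 0.00371 m³ = 3.71 L.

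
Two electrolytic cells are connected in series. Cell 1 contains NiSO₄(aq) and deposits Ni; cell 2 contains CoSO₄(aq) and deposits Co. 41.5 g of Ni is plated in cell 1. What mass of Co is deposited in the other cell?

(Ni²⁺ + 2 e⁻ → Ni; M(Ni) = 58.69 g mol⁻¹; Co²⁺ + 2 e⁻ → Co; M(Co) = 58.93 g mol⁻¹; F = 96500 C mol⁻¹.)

41.7 g

n(Ni) = 41.5 / 58.69 = 0.7071 mol.
Since Ni²⁺ + 2 e⁻ → Ni, n(e⁻) passed = 2 × 0.7071 = 1.414 mol.
Cells in series carry the same charge, so the same 1.414 mol of electrons passes through cell 2.
Co²⁺ + 2 e⁻ → Co, so n(Co) = 1.414 / 2 = 0.7071 mol.
m(Co) = 0.7071 × 58.93 = 41.7 g.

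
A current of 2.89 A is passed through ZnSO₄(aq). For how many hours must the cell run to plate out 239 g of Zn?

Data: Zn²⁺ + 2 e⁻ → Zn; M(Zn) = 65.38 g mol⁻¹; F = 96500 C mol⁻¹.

67.8 h

n(Zn) = m/M = 239 / 65.38 = 3.656 mol.
Each Zn atom requires 2 electrons, so n(e⁻) = 2 × 3.656 = 7.311 mol.
Q = n(e⁻)·F = 7.311 × 96500 = 705500 C.
t = Q/I = 705500 / 2.890 A = 244100 s = 67.8 h.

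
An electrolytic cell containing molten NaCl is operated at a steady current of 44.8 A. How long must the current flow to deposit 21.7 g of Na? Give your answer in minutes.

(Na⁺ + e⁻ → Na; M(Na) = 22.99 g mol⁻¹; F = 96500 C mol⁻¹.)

n(Na) = m/M = 21.7 / 22.99 = 0.9439 mol.
Each Na atom requires 1 electron, so n(e⁻) = 1 × 0.9439 = 0.9439 mol.
Q = n(e⁻)·F = 0.9439 × 96500 = 91090 C.
t = Q/I = 91090 / 44.80 A = 2033 s = 33.9 min.

33.9 min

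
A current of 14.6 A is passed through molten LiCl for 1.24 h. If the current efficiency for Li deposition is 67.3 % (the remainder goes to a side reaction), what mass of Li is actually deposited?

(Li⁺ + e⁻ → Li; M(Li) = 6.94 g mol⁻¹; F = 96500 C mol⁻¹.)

Q = I·t = 14.60 × 4464.0 = 65170 C.
n(e⁻) = 65170/96500 = 0.6754 mol; theoretically n(Li) = 0.6754/1 = 0.6754 mol, m_theo = 4.687 g.
At 67.3 % efficiency, m_actual = 0.673 × 4.687 = 3.15 g.

3.15 g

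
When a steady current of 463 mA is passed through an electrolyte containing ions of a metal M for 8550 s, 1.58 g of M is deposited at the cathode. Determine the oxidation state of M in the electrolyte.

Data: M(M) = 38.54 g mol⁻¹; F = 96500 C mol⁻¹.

+1

Q = I·t = 0.4630 A × 8550.0 s = 3959 C, so n(e⁻) = 3959/96500 = 0.04102 mol.
n(M) deposited = 1.58 / 38.54 = 0.04100 mol.
Electrons per atom = n(e⁻)/n(M) = 0.04102 / 0.04100 = 1.00 ≈ 1, so the ion is M⁺.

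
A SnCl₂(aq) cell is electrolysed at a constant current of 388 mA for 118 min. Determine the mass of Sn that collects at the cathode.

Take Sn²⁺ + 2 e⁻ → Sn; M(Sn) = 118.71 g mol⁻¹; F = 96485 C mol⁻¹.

Q = I·t = 0.3880 A × 7080.0 s = 2747 C.
n(e⁻) = Q/F = 2747 / 96485 = 0.02847 mol.
Sn²⁺ + 2 e⁻ → Sn, so n(Sn) = n(e⁻)/2 = 0.01424 mol.
m = n·M = 0.01424 × 118.71 = 1.69 g.

1.69 g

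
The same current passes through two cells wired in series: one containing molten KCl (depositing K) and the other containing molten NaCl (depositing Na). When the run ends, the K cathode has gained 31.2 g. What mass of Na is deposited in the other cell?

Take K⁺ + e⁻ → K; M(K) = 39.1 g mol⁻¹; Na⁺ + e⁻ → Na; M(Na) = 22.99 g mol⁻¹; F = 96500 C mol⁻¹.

18.3 g

n(K) = 31.2 / 39.1 = 0.7980 mol.
Since K⁺ + e⁻ → K, n(e⁻) passed = 1 × 0.7980 = 0.7980 mol.
Cells in series carry the same charge, so the same 0.7980 mol of electrons passes through cell 2.
Na⁺ + e⁻ → Na, so n(Na) = 0.7980 / 1 = 0.7980 mol.
m(Na) = 0.7980 × 22.99 = 18.3 g.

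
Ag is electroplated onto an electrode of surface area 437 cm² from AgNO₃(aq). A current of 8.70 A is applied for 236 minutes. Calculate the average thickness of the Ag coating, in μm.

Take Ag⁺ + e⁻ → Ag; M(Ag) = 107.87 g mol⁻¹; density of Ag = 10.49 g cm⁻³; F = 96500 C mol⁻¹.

300 μm

Q = I·t = 8.700 × 14160 = 123200 C; n(e⁻) = 1.277 mol.
n(Ag) = n(e⁻)/1 = 1.277 mol, so m = 1.277 × 107.87 = 137.7 g.
Volume = m/ρ = 137.7 / 10.49 = 13.13 cm³.
Thickness = V/A = 13.13 / 437 = 0.0300 cm = 300 μm.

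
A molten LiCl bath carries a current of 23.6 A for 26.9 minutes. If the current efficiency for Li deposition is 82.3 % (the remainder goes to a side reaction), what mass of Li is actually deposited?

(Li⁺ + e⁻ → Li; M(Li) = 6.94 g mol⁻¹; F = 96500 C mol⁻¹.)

Q = I·t = 23.60 × 1614.0 = 38090 C.
n(e⁻) = 38090/96500 = 0.3947 mol; theoretically n(Li) = 0.3947/1 = 0.3947 mol, m_theo = 2.739 g.
At 82.3 % efficiency, m_actual = 0.823 × 2.739 = 2.25 g.

2.25 g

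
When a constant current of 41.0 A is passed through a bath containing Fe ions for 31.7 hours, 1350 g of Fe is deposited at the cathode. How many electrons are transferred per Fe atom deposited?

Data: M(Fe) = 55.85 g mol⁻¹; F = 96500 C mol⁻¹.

Q = I·t = 41.00 A × 114120 s = 4679000 C, so n(e⁻) = 4679000/96500 = 48.49 mol.
n(Fe) deposited = 1350 / 55.85 = 24.17 mol.
Electrons per atom = n(e⁻)/n(Fe) = 48.49 / 24.17 = 2.01 ≈ 2, so the ion is Fe²⁺.

2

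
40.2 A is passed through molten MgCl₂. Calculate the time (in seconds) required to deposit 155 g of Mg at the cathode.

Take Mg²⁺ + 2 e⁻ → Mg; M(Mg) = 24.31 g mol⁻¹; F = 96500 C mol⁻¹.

n(Mg) = m/M = 155 / 24.31 = 6.376 mol.
Each Mg atom requires 2 electrons, so n(e⁻) = 2 × 6.376 = 12.75 mol.
Q = n(e⁻)·F = 12.75 × 96500 = 1231000 C.
t = Q/I = 1231000 / 40.20 A = 30610 s.

30600 s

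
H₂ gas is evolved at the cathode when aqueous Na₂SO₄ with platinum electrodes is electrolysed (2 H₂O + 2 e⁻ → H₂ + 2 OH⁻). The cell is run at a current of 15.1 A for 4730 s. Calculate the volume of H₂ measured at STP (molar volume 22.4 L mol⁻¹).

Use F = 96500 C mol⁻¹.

Q = I·t = 15.10 A × 4730.0 s = 71420 C.
n(e⁻) = Q/F = 71420 / 96500 = 0.7401 mol.
2 electrons are transferred per H₂ molecule, so n(H₂) = 0.7401 / 2 = 0.3701 mol.
V = n × V_m = 0.3701 × 22.4 = 8.29 L.

8.29 L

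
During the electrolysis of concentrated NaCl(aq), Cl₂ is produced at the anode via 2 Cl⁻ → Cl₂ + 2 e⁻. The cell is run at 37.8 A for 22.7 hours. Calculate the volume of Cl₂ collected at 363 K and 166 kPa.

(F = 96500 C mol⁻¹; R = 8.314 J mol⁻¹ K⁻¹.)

291 L

Q = I·t = 37.80 A × 81720 s = 3089000 C.
n(e⁻) = Q/F = 3089000 / 96500 = 32.01 mol.
2 electrons are transferred per Cl₂ molecule, so n(Cl₂) = 32.01 / 2 = 16.01 mol.
V = nRT/P = (16.01 × 8.314 × 363) / (166 × 10³ Pa) = 0.291 m³ = 291 L.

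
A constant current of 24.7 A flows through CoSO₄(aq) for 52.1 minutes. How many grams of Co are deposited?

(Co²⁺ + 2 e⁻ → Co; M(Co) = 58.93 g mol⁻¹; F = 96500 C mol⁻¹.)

Q = I·t = 24.70 A × 3126.0 s = 77210 C.
n(e⁻) = Q/F = 77210 / 96500 = 0.8001 mol.
Co²⁺ + 2 e⁻ → Co, so n(Co) = n(e⁻)/2 = 0.4001 mol.
m = n·M = 0.4001 × 58.93 = 23.6 g.

23.6 g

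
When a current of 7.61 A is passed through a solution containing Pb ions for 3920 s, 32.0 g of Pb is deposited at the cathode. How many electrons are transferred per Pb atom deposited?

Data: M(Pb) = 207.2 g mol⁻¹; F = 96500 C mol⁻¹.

Q = I·t = 7.610 A × 3920.0 s = 29830 C, so n(e⁻) = 29830/96500 = 0.3091 mol.
n(Pb) deposited = 32.0 / 207.2 = 0.1544 mol.
Electrons per atom = n(e⁻)/n(Pb) = 0.3091 / 0.1544 = 2.00 ≈ 2, so the ion is Pb²⁺.

2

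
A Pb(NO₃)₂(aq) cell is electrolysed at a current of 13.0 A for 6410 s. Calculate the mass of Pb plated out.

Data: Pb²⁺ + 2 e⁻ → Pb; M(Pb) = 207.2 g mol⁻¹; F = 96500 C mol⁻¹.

89.5 g

Q = I·t = 13.00 A × 6410.0 s = 83330 C.
n(e⁻) = Q/F = 83330 / 96500 = 0.8635 mol.
Pb²⁺ + 2 e⁻ → Pb, so n(Pb) = n(e⁻)/2 = 0.4318 mol.
m = n·M = 0.4318 × 207.2 = 89.5 g.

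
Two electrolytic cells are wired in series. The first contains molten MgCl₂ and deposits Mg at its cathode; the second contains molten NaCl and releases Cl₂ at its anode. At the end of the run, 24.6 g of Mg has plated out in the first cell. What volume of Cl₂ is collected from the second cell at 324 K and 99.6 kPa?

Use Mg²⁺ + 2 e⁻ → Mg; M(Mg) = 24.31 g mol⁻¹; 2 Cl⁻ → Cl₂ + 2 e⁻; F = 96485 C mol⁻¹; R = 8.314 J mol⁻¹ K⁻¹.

27.4 L

n(Mg) = 24.6 / 24.31 = 1.012 mol, so n(e⁻) = 2 × 1.012 = 2.024 mol.
The cells are in series, so the same 2.024 mol of electrons passes through the second cell.
2 Cl⁻ → Cl₂ + 2 e⁻ — 2 mol e⁻ per mol Cl₂, so n(Cl₂) = 2.024/2 = 1.012 mol.
V = nRT/P = (1.012 × 8.314 × 324) / (99.6 × 10³) = 0.0274 m³ = 27.4 L.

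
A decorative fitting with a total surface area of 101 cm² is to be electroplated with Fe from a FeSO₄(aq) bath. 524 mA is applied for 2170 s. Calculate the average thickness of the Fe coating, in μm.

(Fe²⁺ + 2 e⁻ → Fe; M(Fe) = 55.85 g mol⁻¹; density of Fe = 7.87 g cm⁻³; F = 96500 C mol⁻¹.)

4.14 μm

Q = I·t = 0.5240 × 2170.0 = 1137 C; n(e⁻) = 0.01178 mol.
n(Fe) = n(e⁻)/2 = 0.005892 mol, so m = 0.005892 × 55.85 = 0.3290 g.
Volume = m/ρ = 0.3290 / 7.87 = 0.04181 cm³.
Thickness = V/A = 0.04181 / 101 = 4.14 × 10⁻⁴ cm = 4.14 μm.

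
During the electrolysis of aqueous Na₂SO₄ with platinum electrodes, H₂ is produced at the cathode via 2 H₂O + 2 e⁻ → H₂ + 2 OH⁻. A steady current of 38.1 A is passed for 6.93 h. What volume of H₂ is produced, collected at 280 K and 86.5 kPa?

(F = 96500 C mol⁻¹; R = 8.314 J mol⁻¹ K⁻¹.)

133 L

Q = I·t = 38.10 A × 24948 s = 950500 C.
n(e⁻) = Q/F = 950500 / 96500 = 9.850 mol.
2 electrons are transferred per H₂ molecule, so n(H₂) = 9.850 / 2 = 4.925 mol.
V = nRT/P = (4.925 × 8.314 × 280) / (86.5 × 10³ Pa) = 0.133 m³ = 133 L.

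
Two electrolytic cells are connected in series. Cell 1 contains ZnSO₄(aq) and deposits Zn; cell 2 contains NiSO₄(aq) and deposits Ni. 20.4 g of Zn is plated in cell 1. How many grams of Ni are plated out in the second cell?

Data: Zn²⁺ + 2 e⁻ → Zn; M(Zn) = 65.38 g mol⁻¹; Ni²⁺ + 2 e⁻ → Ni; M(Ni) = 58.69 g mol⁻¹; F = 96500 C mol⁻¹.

18.3 g

n(Zn) = 20.4 / 65.38 = 0.3120 mol.
Since Zn²⁺ + 2 e⁻ → Zn, n(e⁻) passed = 2 × 0.3120 = 0.6240 mol.
Cells in series carry the same charge, so the same 0.6240 mol of electrons passes through cell 2.
Ni²⁺ + 2 e⁻ → Ni, so n(Ni) = 0.6240 / 2 = 0.3120 mol.
m(Ni) = 0.3120 × 58.69 = 18.3 g.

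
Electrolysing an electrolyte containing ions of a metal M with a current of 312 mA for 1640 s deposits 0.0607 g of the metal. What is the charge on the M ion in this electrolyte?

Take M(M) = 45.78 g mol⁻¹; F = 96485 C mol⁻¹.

+4

Q = I·t = 0.3120 A × 1640.0 s = 511.7 C, so n(e⁻) = 511.7/96485 = 0.005303 mol.
n(M) deposited = 0.0607 / 45.78 = 0.001326 mol.
Electrons per atom = n(e⁻)/n(M) = 0.005303 / 0.001326 = 4.00 ≈ 4, so the ion is M⁴⁺.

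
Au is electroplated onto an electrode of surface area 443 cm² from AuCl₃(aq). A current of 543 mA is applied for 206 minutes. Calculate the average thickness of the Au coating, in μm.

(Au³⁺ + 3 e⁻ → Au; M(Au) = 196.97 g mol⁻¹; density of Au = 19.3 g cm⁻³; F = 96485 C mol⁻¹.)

Q = I·t = 0.5430 × 12360 = 6711 C; n(e⁻) = 0.06956 mol.
n(Au) = n(e⁻)/3 = 0.02319 mol, so m = 0.02319 × 196.97 = 4.567 g.
Volume = m/ρ = 4.567 / 19.3 = 0.2366 cm³.
Thickness = V/A = 0.2366 / 443 = 5.34 × 10⁻⁴ cm = 5.34 μm.

5.34 μm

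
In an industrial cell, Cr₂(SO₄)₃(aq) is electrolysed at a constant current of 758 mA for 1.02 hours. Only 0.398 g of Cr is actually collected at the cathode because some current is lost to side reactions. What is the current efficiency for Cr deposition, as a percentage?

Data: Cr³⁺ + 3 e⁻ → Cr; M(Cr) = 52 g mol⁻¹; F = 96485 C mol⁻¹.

Q = I·t = 0.7580 × 3672.0 = 2783 C; n(e⁻) = 2783/96485 = 0.02885 mol.
Theoretical n(Cr) = n(e⁻)/3 = 0.009616 mol, i.e. m_theo = 0.009616 × 52 = 0.5000 g.
Efficiency = m_actual / m_theo = 0.398 / 0.5000 = 79.6 %.

79.6 %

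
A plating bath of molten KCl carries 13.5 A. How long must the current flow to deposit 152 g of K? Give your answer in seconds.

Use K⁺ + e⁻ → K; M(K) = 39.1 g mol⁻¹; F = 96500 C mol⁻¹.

27800 s

n(K) = m/M = 152 / 39.1 = 3.887 mol.
Each K atom requires 1 electron, so n(e⁻) = 1 × 3.887 = 3.887 mol.
Q = n(e⁻)·F = 3.887 × 96500 = 375100 C.
t = Q/I = 375100 / 13.50 A = 27790 s.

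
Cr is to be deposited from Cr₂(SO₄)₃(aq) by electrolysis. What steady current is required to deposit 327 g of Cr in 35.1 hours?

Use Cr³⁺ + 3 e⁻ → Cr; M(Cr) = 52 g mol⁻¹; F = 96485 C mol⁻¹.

n(Cr) = 327 / 52 = 6.288 mol.
n(e⁻) = 3 × 6.288 = 18.87 mol.
Q = n(e⁻)·F = 18.87 × 96485 = 1820000 C.
I = Q/t = 1820000 / 126360 s = 14.4 A.

14.4 A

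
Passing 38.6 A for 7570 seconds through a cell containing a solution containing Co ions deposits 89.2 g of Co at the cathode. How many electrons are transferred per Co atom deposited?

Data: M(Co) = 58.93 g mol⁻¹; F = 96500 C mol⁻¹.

2

Q = I·t = 38.60 A × 7570.0 s = 292200 C, so n(e⁻) = 292200/96500 = 3.028 mol.
n(Co) deposited = 89.2 / 58.93 = 1.514 mol.
Electrons per atom = n(e⁻)/n(Co) = 3.028 / 1.514 = 2.00 ≈ 2, so the ion is Co²⁺.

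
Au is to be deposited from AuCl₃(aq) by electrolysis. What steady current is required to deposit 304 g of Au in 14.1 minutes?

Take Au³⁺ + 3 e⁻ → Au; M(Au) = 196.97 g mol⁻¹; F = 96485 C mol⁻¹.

n(Au) = 304 / 196.97 = 1.543 mol.
n(e⁻) = 3 × 1.543 = 4.630 mol.
Q = n(e⁻)·F = 4.630 × 96485 = 446700 C.
I = Q/t = 446700 / 846.00 s = 528 A.

528 A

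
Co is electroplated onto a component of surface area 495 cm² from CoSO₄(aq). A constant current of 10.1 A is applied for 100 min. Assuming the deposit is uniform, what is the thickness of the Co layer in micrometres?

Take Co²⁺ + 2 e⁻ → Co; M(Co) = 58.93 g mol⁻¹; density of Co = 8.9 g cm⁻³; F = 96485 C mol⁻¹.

42.0 μm

Q = I·t = 10.10 × 6000.0 = 60600 C; n(e⁻) = 0.6281 mol.
n(Co) = n(e⁻)/2 = 0.3140 mol, so m = 0.3140 × 58.93 = 18.51 g.
Volume = m/ρ = 18.51 / 8.9 = 2.079 cm³.
Thickness = V/A = 2.079 / 495 = 0.00420 cm = 42.0 μm.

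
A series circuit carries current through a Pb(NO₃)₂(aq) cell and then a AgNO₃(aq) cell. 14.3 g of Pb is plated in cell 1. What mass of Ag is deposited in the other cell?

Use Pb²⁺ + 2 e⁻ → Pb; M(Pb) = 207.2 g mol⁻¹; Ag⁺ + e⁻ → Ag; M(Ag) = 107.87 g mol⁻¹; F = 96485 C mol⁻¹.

n(Pb) = 14.3 / 207.2 = 0.06902 mol.
Since Pb²⁺ + 2 e⁻ → Pb, n(e⁻) passed = 2 × 0.06902 = 0.1380 mol.
Cells in series carry the same charge, so the same 0.1380 mol of electrons passes through cell 2.
Ag⁺ + e⁻ → Ag, so n(Ag) = 0.1380 / 1 = 0.1380 mol.
m(Ag) = 0.1380 × 107.87 = 14.9 g.

14.9 g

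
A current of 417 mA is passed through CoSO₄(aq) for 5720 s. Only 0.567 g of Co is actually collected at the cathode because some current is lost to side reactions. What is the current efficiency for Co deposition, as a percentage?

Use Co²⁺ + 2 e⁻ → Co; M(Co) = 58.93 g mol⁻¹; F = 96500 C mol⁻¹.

77.9 %

Q = I·t = 0.4170 × 5720.0 = 2385 C; n(e⁻) = 2385/96500 = 0.02472 mol.
Theoretical n(Co) = n(e⁻)/2 = 0.01236 mol, i.e. m_theo = 0.01236 × 58.93 = 0.7283 g.
Efficiency = m_actual / m_theo = 0.567 / 0.7283 = 77.9 %.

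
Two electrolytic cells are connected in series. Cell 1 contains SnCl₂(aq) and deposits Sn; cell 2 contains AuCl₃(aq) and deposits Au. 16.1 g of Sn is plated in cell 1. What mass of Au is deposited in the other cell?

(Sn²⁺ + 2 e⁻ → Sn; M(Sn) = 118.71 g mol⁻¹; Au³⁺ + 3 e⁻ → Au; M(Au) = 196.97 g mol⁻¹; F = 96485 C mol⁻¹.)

n(Sn) = 16.1 / 118.71 = 0.1356 mol.
Since Sn²⁺ + 2 e⁻ → Sn, n(e⁻) passed = 2 × 0.1356 = 0.2712 mol.
Cells in series carry the same charge, so the same 0.2712 mol of electrons passes through cell 2.
Au³⁺ + 3 e⁻ → Au, so n(Au) = 0.2712 / 3 = 0.09042 mol.
m(Au) = 0.09042 × 196.97 = 17.8 g.

17.8 g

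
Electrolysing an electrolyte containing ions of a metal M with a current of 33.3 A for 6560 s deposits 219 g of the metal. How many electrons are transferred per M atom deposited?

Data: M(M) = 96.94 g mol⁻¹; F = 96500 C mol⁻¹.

1

Q = I·t = 33.30 A × 6560.0 s = 218400 C, so n(e⁻) = 218400/96500 = 2.264 mol.
n(M) deposited = 219 / 96.94 = 2.259 mol.
Electrons per atom = n(e⁻)/n(M) = 2.264 / 2.259 = 1.00 ≈ 1, so the ion is M⁺.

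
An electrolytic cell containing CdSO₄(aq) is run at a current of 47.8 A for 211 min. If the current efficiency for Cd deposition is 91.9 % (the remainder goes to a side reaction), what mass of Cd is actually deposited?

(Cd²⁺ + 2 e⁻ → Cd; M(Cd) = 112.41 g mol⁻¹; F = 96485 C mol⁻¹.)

324 g

Q = I·t = 47.80 × 12660 = 605100 C.
n(e⁻) = 605100/96485 = 6.272 mol; theoretically n(Cd) = 6.272/2 = 3.136 mol, m_theo = 352.5 g.
At 91.9 % efficiency, m_actual = 0.919 × 352.5 = 324 g.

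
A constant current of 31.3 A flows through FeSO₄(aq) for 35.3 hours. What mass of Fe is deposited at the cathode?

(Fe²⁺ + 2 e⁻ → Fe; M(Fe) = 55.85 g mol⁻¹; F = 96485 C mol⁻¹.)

1150 g

Q = I·t = 31.30 A × 127080 s = 3978000 C.
n(e⁻) = Q/F = 3978000 / 96485 = 41.23 mol.
Fe²⁺ + 2 e⁻ → Fe, so n(Fe) = n(e⁻)/2 = 20.61 mol.
m = n·M = 20.61 × 55.85 = 1150 g.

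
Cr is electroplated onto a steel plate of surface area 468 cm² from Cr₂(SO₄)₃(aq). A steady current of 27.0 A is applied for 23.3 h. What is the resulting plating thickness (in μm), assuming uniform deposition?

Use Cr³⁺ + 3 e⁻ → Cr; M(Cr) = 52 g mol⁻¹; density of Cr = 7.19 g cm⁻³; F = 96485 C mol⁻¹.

1210 μm

Q = I·t = 27.00 × 83880 = 2265000 C; n(e⁻) = 23.47 mol.
n(Cr) = n(e⁻)/3 = 7.824 mol, so m = 7.824 × 52 = 406.9 g.
Volume = m/ρ = 406.9 / 7.19 = 56.59 cm³.
Thickness = V/A = 56.59 / 468 = 0.121 cm = 1210 μm.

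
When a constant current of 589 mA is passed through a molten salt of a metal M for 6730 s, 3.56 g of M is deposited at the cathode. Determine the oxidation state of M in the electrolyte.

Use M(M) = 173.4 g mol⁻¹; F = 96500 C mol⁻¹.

Q = I·t = 0.5890 A × 6730.0 s = 3964 C, so n(e⁻) = 3964/96500 = 0.04108 mol.
n(M) deposited = 3.56 / 173.4 = 0.02053 mol.
Electrons per atom = n(e⁻)/n(M) = 0.04108 / 0.02053 = 2.00 ≈ 2, so the ion is M²⁺.

+2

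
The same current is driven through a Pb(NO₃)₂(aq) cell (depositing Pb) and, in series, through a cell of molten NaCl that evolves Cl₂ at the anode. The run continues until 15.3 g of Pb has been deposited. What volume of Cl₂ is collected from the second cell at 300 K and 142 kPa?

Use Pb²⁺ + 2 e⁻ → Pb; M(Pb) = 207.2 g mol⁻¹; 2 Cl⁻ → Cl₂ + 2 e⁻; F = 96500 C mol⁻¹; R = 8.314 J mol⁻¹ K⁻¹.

1.30 L

n(Pb) = 15.3 / 207.2 = 0.07384 mol, so n(e⁻) = 2 × 0.07384 = 0.1477 mol.
The cells are in series, so the same 0.1477 mol of electrons passes through the second cell.
2 Cl⁻ → Cl₂ + 2 e⁻ — 2 mol e⁻ per mol Cl₂, so n(Cl₂) = 0.1477/2 = 0.07384 mol.
V = nRT/P = (0.07384 × 8.314 × 300) / (142 × 10³) = 0.00130 m³ = 1.30 L.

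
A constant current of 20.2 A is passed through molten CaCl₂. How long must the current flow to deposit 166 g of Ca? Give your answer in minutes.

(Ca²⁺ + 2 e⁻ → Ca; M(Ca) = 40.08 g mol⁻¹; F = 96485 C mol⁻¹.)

659 min

n(Ca) = m/M = 166 / 40.08 = 4.142 mol.
Each Ca atom requires 2 electrons, so n(e⁻) = 2 × 4.142 = 8.283 mol.
Q = n(e⁻)·F = 8.283 × 96485 = 799200 C.
t = Q/I = 799200 / 20.20 A = 39570 s = 659 min.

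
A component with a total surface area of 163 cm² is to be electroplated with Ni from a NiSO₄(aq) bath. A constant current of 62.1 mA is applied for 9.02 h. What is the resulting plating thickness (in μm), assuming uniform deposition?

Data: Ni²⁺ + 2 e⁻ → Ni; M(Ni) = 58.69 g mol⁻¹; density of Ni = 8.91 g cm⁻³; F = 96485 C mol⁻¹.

4.22 μm

Q = I·t = 0.06210 × 32472 = 2017 C; n(e⁻) = 0.02090 mol.
n(Ni) = n(e⁻)/2 = 0.01045 mol, so m = 0.01045 × 58.69 = 0.6133 g.
Volume = m/ρ = 0.6133 / 8.91 = 0.06883 cm³.
Thickness = V/A = 0.06883 / 163 = 4.22 × 10⁻⁴ cm = 4.22 μm.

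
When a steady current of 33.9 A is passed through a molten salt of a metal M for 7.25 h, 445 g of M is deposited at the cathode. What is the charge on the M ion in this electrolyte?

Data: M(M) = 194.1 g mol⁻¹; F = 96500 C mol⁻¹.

Q = I·t = 33.90 A × 26100 s = 884800 C, so n(e⁻) = 884800/96500 = 9.169 mol.
n(M) deposited = 445 / 194.1 = 2.293 mol.
Electrons per atom = n(e⁻)/n(M) = 9.169 / 2.293 = 4.00 ≈ 4, so the ion is M⁴⁺.

+4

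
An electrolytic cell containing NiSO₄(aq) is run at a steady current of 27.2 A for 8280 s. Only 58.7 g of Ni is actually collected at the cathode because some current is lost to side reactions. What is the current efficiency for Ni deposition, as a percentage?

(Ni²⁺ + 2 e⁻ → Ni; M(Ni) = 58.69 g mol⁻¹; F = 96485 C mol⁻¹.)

85.7 %

Q = I·t = 27.20 × 8280.0 = 225200 C; n(e⁻) = 225200/96485 = 2.334 mol.
Theoretical n(Ni) = n(e⁻)/2 = 1.167 mol, i.e. m_theo = 1.167 × 58.69 = 68.50 g.
Efficiency = m_actual / m_theo = 58.7 / 68.50 = 85.7 %.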